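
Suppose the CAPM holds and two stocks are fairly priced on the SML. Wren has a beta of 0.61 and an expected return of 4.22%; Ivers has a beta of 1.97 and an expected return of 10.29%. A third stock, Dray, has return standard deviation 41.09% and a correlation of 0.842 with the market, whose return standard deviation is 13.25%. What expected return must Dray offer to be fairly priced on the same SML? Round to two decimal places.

13.15%

MRP = (10.29% − 4.22%) / (1.97 − 0.61) = 4.4632%
R_f = 4.22% − 0.61 × 4.4632% = 1.4974%
β_Dray = ρ·σ_i/σ_m = 0.842 × 41.09 / 13.25 = 2.6112
E(R_Dray) = R_f + β × MRP = 1.4974% + 2.6112 × 4.4632% = 13.15%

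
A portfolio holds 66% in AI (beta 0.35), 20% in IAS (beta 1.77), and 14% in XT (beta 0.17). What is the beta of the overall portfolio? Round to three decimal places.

β_P = Σ w_i β_i = 0.66×0.35 + 0.20×1.77 + 0.14×0.17 = 0.6088

0.609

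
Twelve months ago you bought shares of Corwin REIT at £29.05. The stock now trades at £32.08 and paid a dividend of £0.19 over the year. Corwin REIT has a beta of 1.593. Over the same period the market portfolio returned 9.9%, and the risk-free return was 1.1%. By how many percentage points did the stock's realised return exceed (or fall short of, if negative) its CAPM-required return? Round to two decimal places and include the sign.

-4.03%

Realised HPR = (P1 + D1 − P0) / P0 = (32.08 + 0.19 − 29.05) / 29.05 = 3.22 / 29.05 = 11.0843%
MRP = 9.9% − 1.1% = 8.80%
CAPM required = R_f + β·MRP = 1.1% + 1.593 × 8.8% = 15.1184%
α = realised − required = 11.0843% − 15.1184% = -4.03%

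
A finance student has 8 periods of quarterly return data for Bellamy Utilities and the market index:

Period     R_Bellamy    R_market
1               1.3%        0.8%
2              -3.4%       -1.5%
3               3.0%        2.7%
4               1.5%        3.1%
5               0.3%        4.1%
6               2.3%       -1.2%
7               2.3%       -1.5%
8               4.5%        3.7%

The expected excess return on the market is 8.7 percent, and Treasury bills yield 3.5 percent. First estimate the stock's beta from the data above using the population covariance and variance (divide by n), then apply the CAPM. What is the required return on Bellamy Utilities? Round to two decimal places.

6.79%

Mean R_i = (1.3 − 3.4 + 3.0 + 1.5 + 0.3 + 2.3 + 2.3 + 4.5) / 8 = 1.4750%
Mean R_m = (0.8 − 1.5 + 2.7 + 3.1 + 4.1 − 1.2 − 1.5 + 3.7) / 8 = 1.2750%
Σ(R_i − R̄_i)(R_m − R̄_m) = 15.5150  ⇒  Cov = 15.5150 / 8 = 1.9394
Σ(R_m − R̄_m)² = 40.9750  ⇒  Var(R_m) = 40.9750 / 8 = 5.1219
β = Cov / Var(R_m) = 1.9394 / 5.1219 = 0.3786
E(R) = R_f + β × MRP = 3.5% + 0.3786 × 8.7% = 6.79%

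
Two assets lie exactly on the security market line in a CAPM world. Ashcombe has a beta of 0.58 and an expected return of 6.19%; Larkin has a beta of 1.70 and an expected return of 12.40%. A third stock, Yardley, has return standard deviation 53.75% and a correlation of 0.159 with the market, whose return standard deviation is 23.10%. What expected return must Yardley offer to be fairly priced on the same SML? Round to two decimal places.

5.03%

MRP = (12.40% − 6.19%) / (1.70 − 0.58) = 5.5446%
R_f = 6.19% − 0.58 × 5.5446% = 2.9741%
β_Yardley = ρ·σ_i/σ_m = 0.159 × 53.75 / 23.10 = 0.3700
E(R_Yardley) = R_f + β × MRP = 2.9741% + 0.3700 × 5.5446% = 5.03%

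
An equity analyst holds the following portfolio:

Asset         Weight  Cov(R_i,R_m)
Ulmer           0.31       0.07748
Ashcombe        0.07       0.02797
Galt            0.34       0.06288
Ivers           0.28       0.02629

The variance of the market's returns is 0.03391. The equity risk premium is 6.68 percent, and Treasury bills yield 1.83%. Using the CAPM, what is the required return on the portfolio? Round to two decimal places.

β_Ulmer = 0.07748 / 0.03391 = 2.2849
β_Ashcombe = 0.02797 / 0.03391 = 0.8248
β_Galt = 0.06288 / 0.03391 = 1.8543
β_Ivers = 0.02629 / 0.03391 = 0.7753
β_P = Σ w_i β_i = 0.31×2.2849 + 0.07×0.8248 + 0.34×1.8543 + 0.28×0.7753 = 1.6136
E(R_P) = R_f + β_P × MRP = 1.83% + 1.6136 × 6.68% = 12.61%

12.61%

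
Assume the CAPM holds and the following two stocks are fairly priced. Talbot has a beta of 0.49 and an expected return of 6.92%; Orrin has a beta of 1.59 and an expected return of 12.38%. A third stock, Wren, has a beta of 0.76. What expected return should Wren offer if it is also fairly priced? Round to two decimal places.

8.26%

MRP (SML slope) = (12.38% − 6.92%) / (1.59 − 0.49) = 5.46% / 1.10 = 4.9636%
R_f (intercept) = 6.92% − 0.49 × 4.9636% = 4.4878%
E(R_Wren) = R_f + β × MRP = 4.4878% + 0.76 × 4.9636% = 8.26%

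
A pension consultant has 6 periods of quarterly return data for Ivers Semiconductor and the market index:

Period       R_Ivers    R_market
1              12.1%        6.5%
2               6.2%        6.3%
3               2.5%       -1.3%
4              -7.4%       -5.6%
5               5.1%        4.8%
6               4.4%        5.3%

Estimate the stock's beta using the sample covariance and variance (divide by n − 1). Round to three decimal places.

Mean R_i = (12.1 + 6.2 + 2.5 − 7.4 + 5.1 + 4.4) / 6 = 3.8167%
Mean R_m = (6.5 + 6.3 − 1.3 − 5.6 + 4.8 + 5.3) / 6 = 2.6667%
Σ(R_i − R̄_i)(R_m − R̄_m) = 142.6333  ⇒  Cov = 142.6333 / 5 = 28.5267
Σ(R_m − R̄_m)² = 123.4533  ⇒  Var(R_m) = 123.4533 / 5 = 24.6907
β = Cov / Var(R_m) = 28.5267 / 24.6907 = 1.1554

1.155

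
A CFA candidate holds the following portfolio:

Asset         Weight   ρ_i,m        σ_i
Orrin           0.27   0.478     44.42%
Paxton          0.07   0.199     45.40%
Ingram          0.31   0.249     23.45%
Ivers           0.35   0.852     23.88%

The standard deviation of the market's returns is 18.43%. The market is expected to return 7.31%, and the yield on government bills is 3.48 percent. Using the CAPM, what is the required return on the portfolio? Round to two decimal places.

6.66%

β_Orrin = 0.478 × 44.42% / 18.43% = 1.1521
β_Paxton = 0.199 × 45.40% / 18.43% = 0.4902
β_Ingram = 0.249 × 23.45% / 18.43% = 0.3168
β_Ivers = 0.852 × 23.88% / 18.43% = 1.1039
β_P = Σ w_i β_i = 0.27×1.1521 + 0.07×0.4902 + 0.31×0.3168 + 0.35×1.1039 = 0.8300
MRP = 7.31% − 3.48% = 3.83%
E(R_P) = R_f + β_P × MRP = 3.48% + 0.8300 × 3.83% = 6.66%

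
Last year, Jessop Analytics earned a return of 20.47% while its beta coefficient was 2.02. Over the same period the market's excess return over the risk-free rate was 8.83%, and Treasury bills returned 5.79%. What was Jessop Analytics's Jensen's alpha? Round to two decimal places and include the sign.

-3.16%

CAPM benchmark = R_f + β(R_m − R_f) = 5.79% + 2.02 × 8.83% = 23.6266%
α = actual − benchmark = 20.47% − 23.6266% = -3.16%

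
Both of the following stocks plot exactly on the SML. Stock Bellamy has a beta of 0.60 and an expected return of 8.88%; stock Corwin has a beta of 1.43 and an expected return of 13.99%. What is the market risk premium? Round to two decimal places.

Both satisfy E(R) = R_f + β·MRP, so the slope of the SML is
MRP = (13.99% − 8.88%) / (1.43 − 0.60) = 5.11% / 0.83 = 6.1566%

6.16%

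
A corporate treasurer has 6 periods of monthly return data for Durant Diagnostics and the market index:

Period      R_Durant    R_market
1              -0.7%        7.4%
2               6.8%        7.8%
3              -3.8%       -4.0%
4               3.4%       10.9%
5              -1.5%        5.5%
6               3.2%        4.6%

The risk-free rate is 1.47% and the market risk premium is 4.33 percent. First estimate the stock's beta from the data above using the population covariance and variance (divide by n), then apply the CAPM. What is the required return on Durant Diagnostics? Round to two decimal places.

3.71%

Mean R_i = (-0.7 + 6.8 − 3.8 + 3.4 − 1.5 + 3.2) / 6 = 1.2333%
Mean R_m = (7.4 + 7.8 − 4.0 + 10.9 + 5.5 + 4.6) / 6 = 5.3667%
Σ(R_i − R̄_i)(R_m − R̄_m) = 66.8767  ⇒  Cov = 66.8767 / 6 = 11.1461
Σ(R_m − R̄_m)² = 129.0133  ⇒  Var(R_m) = 129.0133 / 6 = 21.5022
β = Cov / Var(R_m) = 11.1461 / 21.5022 = 0.5184
E(R) = R_f + β × MRP = 1.47% + 0.5184 × 4.33% = 3.71%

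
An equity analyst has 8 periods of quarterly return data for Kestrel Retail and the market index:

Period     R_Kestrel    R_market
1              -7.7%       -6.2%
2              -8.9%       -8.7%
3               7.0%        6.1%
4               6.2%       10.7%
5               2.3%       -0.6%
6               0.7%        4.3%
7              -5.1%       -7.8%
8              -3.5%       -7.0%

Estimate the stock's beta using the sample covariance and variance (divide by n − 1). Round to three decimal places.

Mean R_i = (-7.7 − 8.9 + 7.0 + 6.2 + 2.3 + 0.7 − 5.1 − 3.5) / 8 = -1.1250%
Mean R_m = (-6.2 − 8.7 + 6.1 + 10.7 − 0.6 + 4.3 − 7.8 − 7.0) / 8 = -1.1500%
Σ(R_i − R̄_i)(R_m − R̄_m) = 289.7700  ⇒  Cov = 289.7700 / 7 = 41.3957
Σ(R_m − R̄_m)² = 383.9400  ⇒  Var(R_m) = 383.9400 / 7 = 54.8486
β = Cov / Var(R_m) = 41.3957 / 54.8486 = 0.7547

0.755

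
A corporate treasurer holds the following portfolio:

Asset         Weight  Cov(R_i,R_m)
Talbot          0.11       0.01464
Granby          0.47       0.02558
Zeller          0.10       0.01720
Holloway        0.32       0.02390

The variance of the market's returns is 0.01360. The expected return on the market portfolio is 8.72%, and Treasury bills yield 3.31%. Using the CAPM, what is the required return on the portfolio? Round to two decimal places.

12.46%

β_Talbot = 0.01464 / 0.01360 = 1.0765
β_Granby = 0.02558 / 0.01360 = 1.8809
β_Zeller = 0.01720 / 0.01360 = 1.2647
β_Holloway = 0.02390 / 0.01360 = 1.7574
β_P = Σ w_i β_i = 0.11×1.0765 + 0.47×1.8809 + 0.10×1.2647 + 0.32×1.7574 = 1.6913
MRP = 8.72% − 3.31% = 5.41%
E(R_P) = R_f + β_P × MRP = 3.31% + 1.6913 × 5.41% = 12.46%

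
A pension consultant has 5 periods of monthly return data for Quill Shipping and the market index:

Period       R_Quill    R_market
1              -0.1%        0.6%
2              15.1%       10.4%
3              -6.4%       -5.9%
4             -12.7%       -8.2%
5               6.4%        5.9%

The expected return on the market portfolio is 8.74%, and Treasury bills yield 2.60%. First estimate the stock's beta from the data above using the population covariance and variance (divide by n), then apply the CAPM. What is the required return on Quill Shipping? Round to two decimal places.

11.05%

Mean R_i = (-0.1 + 15.1 − 6.4 − 12.7 + 6.4) / 5 = 0.4600%
Mean R_m = (0.6 + 10.4 − 5.9 − 8.2 + 5.9) / 5 = 0.5600%
Σ(R_i − R̄_i)(R_m − R̄_m) = 335.3520  ⇒  Cov = 335.3520 / 5 = 67.0704
Σ(R_m − R̄_m)² = 243.8120  ⇒  Var(R_m) = 243.8120 / 5 = 48.7624
β = Cov / Var(R_m) = 67.0704 / 48.7624 = 1.3755
MRP = 8.74% − 2.60% = 6.14%
E(R) = R_f + β × MRP = 2.60% + 1.3755 × 6.14% = 11.05%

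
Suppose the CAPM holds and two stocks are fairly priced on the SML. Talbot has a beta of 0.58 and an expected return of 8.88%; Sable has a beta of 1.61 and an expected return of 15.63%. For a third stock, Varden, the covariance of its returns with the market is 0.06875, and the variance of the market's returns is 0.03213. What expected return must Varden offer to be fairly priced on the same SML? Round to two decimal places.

MRP = (15.63% − 8.88%) / (1.61 − 0.58) = 6.5534%
R_f = 8.88% − 0.58 × 6.5534% = 5.0790%
β_Varden = Cov / Var(R_m) = 0.06875 / 0.03213 = 2.1397
E(R_Varden) = R_f + β × MRP = 5.0790% + 2.1397 × 6.5534% = 19.10%

19.10%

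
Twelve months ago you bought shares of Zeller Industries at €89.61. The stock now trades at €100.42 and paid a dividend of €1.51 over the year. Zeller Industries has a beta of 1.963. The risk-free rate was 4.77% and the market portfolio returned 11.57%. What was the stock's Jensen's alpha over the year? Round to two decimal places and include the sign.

-4.37%

Realised HPR = (P1 + D1 − P0) / P0 = (100.42 + 1.51 − 89.61) / 89.61 = 12.32 / 89.61 = 13.7485%
MRP = 11.57% − 4.77% = 6.80%
CAPM required = R_f + β·MRP = 4.77% + 1.963 × 6.80% = 18.11840%
α = realised − required = 13.7485% − 18.11840% = -4.37%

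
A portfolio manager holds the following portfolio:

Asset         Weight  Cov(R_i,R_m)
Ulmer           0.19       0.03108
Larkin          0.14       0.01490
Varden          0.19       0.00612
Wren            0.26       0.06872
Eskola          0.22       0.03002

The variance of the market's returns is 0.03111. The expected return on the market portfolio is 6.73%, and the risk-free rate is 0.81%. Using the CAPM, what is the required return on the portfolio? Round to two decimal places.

7.21%

β_Ulmer = 0.03108 / 0.03111 = 0.9990
β_Larkin = 0.01490 / 0.03111 = 0.4789
β_Varden = 0.00612 / 0.03111 = 0.1967
β_Wren = 0.06872 / 0.03111 = 2.2089
β_Eskola = 0.03002 / 0.03111 = 0.9650
β_P = Σ w_i β_i = 0.19×0.9990 + 0.14×0.4789 + 0.19×0.1967 + 0.26×2.2089 + 0.22×0.9650 = 1.0808
MRP = 6.73% − 0.81% = 5.92%
E(R_P) = R_f + β_P × MRP = 0.81% + 1.0808 × 5.92% = 7.21%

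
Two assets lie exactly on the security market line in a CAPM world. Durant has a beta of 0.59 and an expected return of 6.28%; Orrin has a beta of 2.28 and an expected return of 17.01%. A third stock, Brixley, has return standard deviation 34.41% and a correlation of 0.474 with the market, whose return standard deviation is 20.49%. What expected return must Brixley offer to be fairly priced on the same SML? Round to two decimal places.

7.59%

MRP = (17.01% − 6.28%) / (2.28 − 0.59) = 6.3491%
R_f = 6.28% − 0.59 × 6.3491% = 2.5340%
β_Brixley = ρ·σ_i/σ_m = 0.474 × 34.41 / 20.49 = 0.7960
E(R_Brixley) = R_f + β × MRP = 2.5340% + 0.7960 × 6.3491% = 7.59%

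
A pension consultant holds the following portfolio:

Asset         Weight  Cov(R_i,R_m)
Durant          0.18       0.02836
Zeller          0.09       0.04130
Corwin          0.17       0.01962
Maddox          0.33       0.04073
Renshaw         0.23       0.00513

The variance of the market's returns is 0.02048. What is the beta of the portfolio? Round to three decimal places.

1.308

β_Durant = 0.02836 / 0.02048 = 1.3848
β_Zeller = 0.04130 / 0.02048 = 2.0166
β_Corwin = 0.01962 / 0.02048 = 0.9580
β_Maddox = 0.04073 / 0.02048 = 1.9888
β_Renshaw = 0.00513 / 0.02048 = 0.2505
β_P = Σ w_i β_i = 0.18×1.3848 + 0.09×2.0166 + 0.17×0.9580 + 0.33×1.9888 + 0.23×0.2505 = 1.3075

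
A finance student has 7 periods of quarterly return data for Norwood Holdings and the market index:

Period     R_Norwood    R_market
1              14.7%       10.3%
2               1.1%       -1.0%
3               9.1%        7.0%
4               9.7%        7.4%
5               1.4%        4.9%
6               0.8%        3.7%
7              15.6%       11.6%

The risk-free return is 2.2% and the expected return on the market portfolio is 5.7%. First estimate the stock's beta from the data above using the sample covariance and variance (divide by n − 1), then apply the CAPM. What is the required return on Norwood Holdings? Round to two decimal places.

7.00%

Mean R_i = (14.7 + 1.1 + 9.1 + 9.7 + 1.4 + 0.8 + 15.6) / 7 = 7.4857%
Mean R_m = (10.3 − 1.0 + 7.0 + 7.4 + 4.9 + 3.7 + 11.6) / 7 = 6.2714%
Σ(R_i − R̄_i)(R_m − R̄_m) = 147.9471  ⇒  Cov = 147.9471 / 6 = 24.6579
Σ(R_m − R̄_m)² = 107.7943  ⇒  Var(R_m) = 107.7943 / 6 = 17.9657
β = Cov / Var(R_m) = 24.6579 / 17.9657 = 1.3725
MRP = 5.7% − 2.2% = 3.50%
E(R) = R_f + β × MRP = 2.2% + 1.3725 × 3.5% = 7.00%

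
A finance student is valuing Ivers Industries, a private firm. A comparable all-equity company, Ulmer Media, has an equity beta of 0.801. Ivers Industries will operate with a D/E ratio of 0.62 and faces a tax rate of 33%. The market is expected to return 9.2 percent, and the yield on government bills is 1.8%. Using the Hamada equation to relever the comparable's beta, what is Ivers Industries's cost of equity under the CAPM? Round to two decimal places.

10.19%

β_L = β_U × [1 + (1 − t)(D/E)] = 0.801 × [1 + (1 − 0.33) × 0.62]
    = 0.801 × [1 + 0.67 × 0.62] = 0.801 × 1.4154 = 1.1337
MRP = 9.2% − 1.8% = 7.40%
E(R) = R_f + β_L × MRP = 1.8% + 1.1337 × 7.4% = 10.19%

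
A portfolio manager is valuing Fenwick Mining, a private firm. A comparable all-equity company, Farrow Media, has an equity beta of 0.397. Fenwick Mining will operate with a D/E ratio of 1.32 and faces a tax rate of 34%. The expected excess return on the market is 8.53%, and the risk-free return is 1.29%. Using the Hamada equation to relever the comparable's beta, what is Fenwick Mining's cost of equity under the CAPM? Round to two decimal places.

β_L = β_U × [1 + (1 − t)(D/E)] = 0.397 × [1 + (1 − 0.34) × 1.32]
    = 0.397 × [1 + 0.66 × 1.32] = 0.397 × 1.8712 = 0.7429
E(R) = R_f + β_L × MRP = 1.29% + 0.7429 × 8.53% = 7.63%

7.63%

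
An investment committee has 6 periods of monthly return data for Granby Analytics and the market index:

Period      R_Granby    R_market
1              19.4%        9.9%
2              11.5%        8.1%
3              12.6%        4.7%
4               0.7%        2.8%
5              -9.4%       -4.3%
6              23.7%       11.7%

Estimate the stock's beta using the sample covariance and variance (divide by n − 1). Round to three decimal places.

2.037

Mean R_i = (19.4 + 11.5 + 12.6 + 0.7 − 9.4 + 23.7) / 6 = 9.7500%
Mean R_m = (9.9 + 8.1 + 4.7 + 2.8 − 4.3 + 11.7) / 6 = 5.4833%
Σ(R_i − R̄_i)(R_m − R̄_m) = 343.3250  ⇒  Cov = 343.3250 / 5 = 68.6650
Σ(R_m − R̄_m)² = 168.5283  ⇒  Var(R_m) = 168.5283 / 5 = 33.7057
β = Cov / Var(R_m) = 68.6650 / 33.7057 = 2.0372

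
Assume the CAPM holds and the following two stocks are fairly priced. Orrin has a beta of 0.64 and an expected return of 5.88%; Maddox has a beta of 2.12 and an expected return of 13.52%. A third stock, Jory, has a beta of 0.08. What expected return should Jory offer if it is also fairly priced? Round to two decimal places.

MRP (SML slope) = (13.52% − 5.88%) / (2.12 − 0.64) = 7.64% / 1.48 = 5.1622%
R_f (intercept) = 5.88% − 0.64 × 5.1622% = 2.5762%
E(R_Jory) = R_f + β × MRP = 2.5762% + 0.08 × 5.1622% = 2.99%

2.99%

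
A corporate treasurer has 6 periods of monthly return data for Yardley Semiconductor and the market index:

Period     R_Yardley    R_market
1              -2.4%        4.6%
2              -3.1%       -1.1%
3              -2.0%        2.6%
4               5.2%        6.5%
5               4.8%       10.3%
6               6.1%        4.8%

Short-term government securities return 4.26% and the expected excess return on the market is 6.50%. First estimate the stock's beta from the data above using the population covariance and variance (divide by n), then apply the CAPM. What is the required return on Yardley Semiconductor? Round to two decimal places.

Mean R_i = (-2.4 − 3.1 − 2.0 + 5.2 + 4.8 + 6.1) / 6 = 1.4333%
Mean R_m = (4.6 − 1.1 + 2.6 + 6.5 + 10.3 + 4.8) / 6 = 4.6167%
Σ(R_i − R̄_i)(R_m − R̄_m) = 59.9867  ⇒  Cov = 59.9867 / 6 = 9.9978
Σ(R_m − R̄_m)² = 72.6283  ⇒  Var(R_m) = 72.6283 / 6 = 12.1047
β = Cov / Var(R_m) = 9.9978 / 12.1047 = 0.8259
E(R) = R_f + β × MRP = 4.26% + 0.8259 × 6.50% = 9.63%

9.63%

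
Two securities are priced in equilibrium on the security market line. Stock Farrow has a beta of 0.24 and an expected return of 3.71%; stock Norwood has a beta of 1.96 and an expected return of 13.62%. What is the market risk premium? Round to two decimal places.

5.76%

Both satisfy E(R) = R_f + β·MRP, so the slope of the SML is
MRP = (13.62% − 3.71%) / (1.96 − 0.24) = 9.91% / 1.72 = 5.7616%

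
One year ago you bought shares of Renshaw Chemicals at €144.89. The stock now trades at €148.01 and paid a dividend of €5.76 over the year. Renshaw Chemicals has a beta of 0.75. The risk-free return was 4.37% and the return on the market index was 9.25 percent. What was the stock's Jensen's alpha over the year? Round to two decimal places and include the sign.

Realised HPR = (P1 + D1 − P0) / P0 = (148.01 + 5.76 − 144.89) / 144.89 = 8.88 / 144.89 = 6.1288%
MRP = 9.25% − 4.37% = 4.88%
CAPM required = R_f + β·MRP = 4.37% + 0.75 × 4.88% = 8.0300%
α = realised − required = 6.1288% − 8.0300% = -1.90%

-1.90%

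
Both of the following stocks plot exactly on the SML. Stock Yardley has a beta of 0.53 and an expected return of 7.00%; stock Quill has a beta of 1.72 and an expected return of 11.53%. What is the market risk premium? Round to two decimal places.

Both satisfy E(R) = R_f + β·MRP, so the slope of the SML is
MRP = (11.53% − 7.00%) / (1.72 − 0.53) = 4.53% / 1.19 = 3.8067%

3.81%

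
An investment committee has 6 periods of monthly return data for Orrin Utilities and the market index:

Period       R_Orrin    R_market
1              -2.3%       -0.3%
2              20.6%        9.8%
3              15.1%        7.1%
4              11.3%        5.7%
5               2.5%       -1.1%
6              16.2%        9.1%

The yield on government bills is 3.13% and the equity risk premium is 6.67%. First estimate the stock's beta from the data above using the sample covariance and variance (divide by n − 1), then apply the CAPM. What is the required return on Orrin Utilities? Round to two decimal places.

Mean R_i = (-2.3 + 20.6 + 15.1 + 11.3 + 2.5 + 16.2) / 6 = 10.5667%
Mean R_m = (-0.3 + 9.8 + 7.1 + 5.7 − 1.1 + 9.1) / 6 = 5.0500%
Σ(R_i − R̄_i)(R_m − R̄_m) = 198.6900  ⇒  Cov = 198.6900 / 5 = 39.7380
Σ(R_m − R̄_m)² = 110.0350  ⇒  Var(R_m) = 110.0350 / 5 = 22.0070
β = Cov / Var(R_m) = 39.7380 / 22.0070 = 1.8057
E(R) = R_f + β × MRP = 3.13% + 1.8057 × 6.67% = 15.17%

15.17%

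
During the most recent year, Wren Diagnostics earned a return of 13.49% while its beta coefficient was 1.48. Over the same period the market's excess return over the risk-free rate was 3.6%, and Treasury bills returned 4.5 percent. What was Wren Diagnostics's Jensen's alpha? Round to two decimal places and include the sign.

+3.66%

CAPM benchmark = R_f + β(R_m − R_f) = 4.5% + 1.48 × 3.6% = 9.8280%
α = actual − benchmark = 13.49% − 9.8280% = +3.66%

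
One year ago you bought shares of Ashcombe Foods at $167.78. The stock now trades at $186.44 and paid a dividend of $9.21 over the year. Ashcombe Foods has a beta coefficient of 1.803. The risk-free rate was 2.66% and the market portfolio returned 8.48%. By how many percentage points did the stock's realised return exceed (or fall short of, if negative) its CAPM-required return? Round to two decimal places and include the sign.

+3.46%

Realised HPR = (P1 + D1 − P0) / P0 = (186.44 + 9.21 − 167.78) / 167.78 = 27.87 / 167.78 = 16.6110%
MRP = 8.48% − 2.66% = 5.82%
CAPM required = R_f + β·MRP = 2.66% + 1.803 × 5.82% = 13.15346%
α = realised − required = 16.6110% − 13.15346% = +3.46%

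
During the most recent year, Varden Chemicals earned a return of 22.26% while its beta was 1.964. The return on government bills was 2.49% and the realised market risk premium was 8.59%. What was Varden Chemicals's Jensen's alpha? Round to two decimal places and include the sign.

+2.90%

CAPM benchmark = R_f + β(R_m − R_f) = 2.49% + 1.964 × 8.59% = 19.36076%
α = actual − benchmark = 22.26% − 19.36076% = +2.90%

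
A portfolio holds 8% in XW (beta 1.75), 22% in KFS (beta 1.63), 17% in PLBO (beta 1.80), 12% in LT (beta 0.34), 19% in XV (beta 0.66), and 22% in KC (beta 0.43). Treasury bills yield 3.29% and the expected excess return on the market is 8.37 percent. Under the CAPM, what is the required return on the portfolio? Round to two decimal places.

β_P = Σ w_i β_i = 0.08×1.75 + 0.22×1.63 + 0.17×1.80 + 0.12×0.34 + 0.19×0.66 + 0.22×0.43 = 1.0654
E(R_P) = R_f + β_P × MRP = 3.29% + 1.0654 × 8.37% = 12.21%

12.21%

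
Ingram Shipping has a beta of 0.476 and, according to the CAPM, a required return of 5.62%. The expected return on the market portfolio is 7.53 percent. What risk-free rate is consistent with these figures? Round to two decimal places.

3.88%

E(R) = R_f + β(E(R_m) − R_f) = R_f(1 − β) + β·E(R_m)
5.62% = R_f × (1 − 0.476) + 0.476 × 7.53%
5.62% = R_f × 0.524 + 3.58428%
R_f = (5.62% − 3.58428%) / 0.524 = 3.88%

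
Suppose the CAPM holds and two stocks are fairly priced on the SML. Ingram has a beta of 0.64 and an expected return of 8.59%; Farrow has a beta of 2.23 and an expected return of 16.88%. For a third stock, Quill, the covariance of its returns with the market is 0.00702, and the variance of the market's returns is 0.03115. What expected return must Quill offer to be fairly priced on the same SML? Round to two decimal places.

MRP = (16.88% − 8.59%) / (2.23 − 0.64) = 5.2138%
R_f = 8.59% − 0.64 × 5.2138% = 5.2532%
β_Quill = Cov / Var(R_m) = 0.00702 / 0.03115 = 0.2254
E(R_Quill) = R_f + β × MRP = 5.2532% + 0.2254 × 5.2138% = 6.43%

6.43%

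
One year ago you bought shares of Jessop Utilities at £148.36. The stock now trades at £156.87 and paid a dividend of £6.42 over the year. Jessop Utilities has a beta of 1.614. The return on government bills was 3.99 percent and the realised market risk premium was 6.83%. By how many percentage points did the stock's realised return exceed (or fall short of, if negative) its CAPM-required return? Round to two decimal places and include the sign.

-4.95%

Realised HPR = (P1 + D1 − P0) / P0 = (156.87 + 6.42 − 148.36) / 148.36 = 14.93 / 148.36 = 10.0634%
CAPM required = R_f + β·MRP = 3.99% + 1.614 × 6.83% = 15.01362%
α = realised − required = 10.0634% − 15.01362% = -4.95%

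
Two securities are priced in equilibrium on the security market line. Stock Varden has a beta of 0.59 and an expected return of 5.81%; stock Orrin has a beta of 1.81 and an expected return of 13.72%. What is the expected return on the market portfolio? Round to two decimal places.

Both satisfy E(R) = R_f + β·MRP, so the slope of the SML is
MRP = (13.72% − 5.81%) / (1.81 − 0.59) = 7.91% / 1.22 = 6.4836%
R_f = E(R_Varden) − β_Varden·MRP = 5.81% − 0.59 × 6.4836% = 1.9847%
E(R_m) = R_f + MRP = 1.9847% + 6.4836% = 8.47%

8.47%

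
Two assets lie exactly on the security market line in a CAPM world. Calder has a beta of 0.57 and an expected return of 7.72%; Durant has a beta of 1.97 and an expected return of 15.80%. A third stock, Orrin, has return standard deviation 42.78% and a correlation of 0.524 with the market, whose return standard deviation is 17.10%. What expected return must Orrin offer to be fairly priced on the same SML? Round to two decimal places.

MRP = (15.80% − 7.72%) / (1.97 − 0.57) = 5.7714%
R_f = 7.72% − 0.57 × 5.7714% = 4.4303%
β_Orrin = ρ·σ_i/σ_m = 0.524 × 42.78 / 17.10 = 1.3109
E(R_Orrin) = R_f + β × MRP = 4.4303% + 1.3109 × 5.7714% = 12.00%

12.00%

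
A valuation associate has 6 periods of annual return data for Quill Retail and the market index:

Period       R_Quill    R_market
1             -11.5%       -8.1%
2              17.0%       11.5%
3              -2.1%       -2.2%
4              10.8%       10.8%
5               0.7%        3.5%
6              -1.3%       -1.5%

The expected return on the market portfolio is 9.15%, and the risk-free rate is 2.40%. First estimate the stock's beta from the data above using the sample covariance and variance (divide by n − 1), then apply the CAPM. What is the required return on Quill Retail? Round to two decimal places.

Mean R_i = (-11.5 + 17.0 − 2.1 + 10.8 + 0.7 − 1.3) / 6 = 2.2667%
Mean R_m = (-8.1 + 11.5 − 2.2 + 10.8 + 3.5 − 1.5) / 6 = 2.3333%
Σ(R_i − R̄_i)(R_m − R̄_m) = 382.5767  ⇒  Cov = 382.5767 / 5 = 76.5153
Σ(R_m − R̄_m)² = 301.1733  ⇒  Var(R_m) = 301.1733 / 5 = 60.2347
β = Cov / Var(R_m) = 76.5153 / 60.2347 = 1.2703
MRP = 9.15% − 2.40% = 6.75%
E(R) = R_f + β × MRP = 2.40% + 1.2703 × 6.75% = 10.97%

10.97%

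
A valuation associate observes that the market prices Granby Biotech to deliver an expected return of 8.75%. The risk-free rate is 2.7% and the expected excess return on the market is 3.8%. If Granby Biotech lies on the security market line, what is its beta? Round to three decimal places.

1.592

β = (E(R) − R_f) / MRP = (8.75% − 2.7%) / 3.8% = 6.05% / 3.8% = 1.592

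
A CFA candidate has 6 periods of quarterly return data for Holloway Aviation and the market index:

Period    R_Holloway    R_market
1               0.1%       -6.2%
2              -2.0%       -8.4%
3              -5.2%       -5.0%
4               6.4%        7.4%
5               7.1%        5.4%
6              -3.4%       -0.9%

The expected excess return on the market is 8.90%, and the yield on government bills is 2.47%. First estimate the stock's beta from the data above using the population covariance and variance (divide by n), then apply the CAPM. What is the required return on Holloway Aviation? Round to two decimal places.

Mean R_i = (0.1 − 2.0 − 5.2 + 6.4 + 7.1 − 3.4) / 6 = 0.5000%
Mean R_m = (-6.2 − 8.4 − 5.0 + 7.4 + 5.4 − 0.9) / 6 = -1.2833%
Σ(R_i − R̄_i)(R_m − R̄_m) = 134.7900  ⇒  Cov = 134.7900 / 6 = 22.4650
Σ(R_m − R̄_m)² = 208.8483  ⇒  Var(R_m) = 208.8483 / 6 = 34.8081
β = Cov / Var(R_m) = 22.4650 / 34.8081 = 0.6454
E(R) = R_f + β × MRP = 2.47% + 0.6454 × 8.90% = 8.21%

8.21%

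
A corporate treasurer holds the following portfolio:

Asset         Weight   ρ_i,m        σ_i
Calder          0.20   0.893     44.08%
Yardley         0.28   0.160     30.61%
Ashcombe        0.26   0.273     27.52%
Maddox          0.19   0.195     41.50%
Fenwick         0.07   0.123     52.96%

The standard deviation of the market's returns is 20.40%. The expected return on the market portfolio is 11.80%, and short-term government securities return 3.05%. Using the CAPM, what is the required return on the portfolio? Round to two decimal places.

β_Calder = 0.893 × 44.08% / 20.40% = 1.9296
β_Yardley = 0.160 × 30.61% / 20.40% = 0.2401
β_Ashcombe = 0.273 × 27.52% / 20.40% = 0.3683
β_Maddox = 0.195 × 41.50% / 20.40% = 0.3967
β_Fenwick = 0.123 × 52.96% / 20.40% = 0.3193
β_P = Σ w_i β_i = 0.20×1.9296 + 0.28×0.2401 + 0.26×0.3683 + 0.19×0.3967 + 0.07×0.3193 = 0.6466
MRP = 11.80% − 3.05% = 8.75%
E(R_P) = R_f + β_P × MRP = 3.05% + 0.6466 × 8.75% = 8.71%

8.71%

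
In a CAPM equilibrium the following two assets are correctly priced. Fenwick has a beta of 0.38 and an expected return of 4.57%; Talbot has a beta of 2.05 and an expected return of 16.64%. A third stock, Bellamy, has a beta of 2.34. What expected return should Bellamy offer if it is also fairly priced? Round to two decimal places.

MRP (SML slope) = (16.64% − 4.57%) / (2.05 − 0.38) = 12.07% / 1.67 = 7.2275%
R_f (intercept) = 4.57% − 0.38 × 7.2275% = 1.8236%
E(R_Bellamy) = R_f + β × MRP = 1.8236% + 2.34 × 7.2275% = 18.74%

18.74%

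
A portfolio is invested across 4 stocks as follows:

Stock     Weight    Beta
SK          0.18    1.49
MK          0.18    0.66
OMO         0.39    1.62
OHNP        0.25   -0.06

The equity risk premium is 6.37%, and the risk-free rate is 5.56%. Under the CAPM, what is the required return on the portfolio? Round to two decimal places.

β_P = Σ w_i β_i = 0.18×1.49 + 0.18×0.66 + 0.39×1.62 + 0.25×-0.06 = 1.0038
E(R_P) = R_f + β_P × MRP = 5.56% + 1.0038 × 6.37% = 11.95%

11.95%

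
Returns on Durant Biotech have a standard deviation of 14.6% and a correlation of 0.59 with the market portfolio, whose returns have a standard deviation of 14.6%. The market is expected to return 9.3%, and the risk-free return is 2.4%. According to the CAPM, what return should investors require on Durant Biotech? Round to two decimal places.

6.47%

β = ρ × σ_i / σ_m = 0.59 × 14.6% / 14.6% = 0.5900
MRP = 9.3% − 2.4% = 6.90%
E(R) = 2.4% + 0.5900 × 6.9% = 6.47%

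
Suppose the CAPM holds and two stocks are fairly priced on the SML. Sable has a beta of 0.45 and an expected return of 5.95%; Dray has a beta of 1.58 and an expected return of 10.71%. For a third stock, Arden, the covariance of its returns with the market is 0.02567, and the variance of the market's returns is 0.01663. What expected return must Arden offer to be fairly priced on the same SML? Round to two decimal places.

10.56%

MRP = (10.71% − 5.95%) / (1.58 − 0.45) = 4.2124%
R_f = 5.95% − 0.45 × 4.2124% = 4.0544%
β_Arden = Cov / Var(R_m) = 0.02567 / 0.01663 = 1.5436
E(R_Arden) = R_f + β × MRP = 4.0544% + 1.5436 × 4.2124% = 10.56%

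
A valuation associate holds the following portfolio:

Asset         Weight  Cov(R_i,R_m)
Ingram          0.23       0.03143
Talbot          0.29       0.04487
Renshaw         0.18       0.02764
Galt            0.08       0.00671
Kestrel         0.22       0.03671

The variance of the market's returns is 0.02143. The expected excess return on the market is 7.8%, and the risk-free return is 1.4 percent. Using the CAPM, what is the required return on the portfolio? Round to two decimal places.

13.71%

β_Ingram = 0.03143 / 0.02143 = 1.4666
β_Talbot = 0.04487 / 0.02143 = 2.0938
β_Renshaw = 0.02764 / 0.02143 = 1.2898
β_Galt = 0.00671 / 0.02143 = 0.3131
β_Kestrel = 0.03671 / 0.02143 = 1.7130
β_P = Σ w_i β_i = 0.23×1.4666 + 0.29×2.0938 + 0.18×1.2898 + 0.08×0.3131 + 0.22×1.7130 = 1.5786
E(R_P) = R_f + β_P × MRP = 1.4% + 1.5786 × 7.8% = 13.71%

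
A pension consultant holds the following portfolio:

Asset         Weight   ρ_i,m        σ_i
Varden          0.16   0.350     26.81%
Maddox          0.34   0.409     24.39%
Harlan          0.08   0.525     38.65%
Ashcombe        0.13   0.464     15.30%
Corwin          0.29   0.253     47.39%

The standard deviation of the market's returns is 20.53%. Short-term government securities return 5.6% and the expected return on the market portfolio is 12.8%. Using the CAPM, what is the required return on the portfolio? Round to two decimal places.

9.43%

β_Varden = 0.350 × 26.81% / 20.53% = 0.4571
β_Maddox = 0.409 × 24.39% / 20.53% = 0.4859
β_Harlan = 0.525 × 38.65% / 20.53% = 0.9884
β_Ashcombe = 0.464 × 15.30% / 20.53% = 0.3458
β_Corwin = 0.253 × 47.39% / 20.53% = 0.5840
β_P = Σ w_i β_i = 0.16×0.4571 + 0.34×0.4859 + 0.08×0.9884 + 0.13×0.3458 + 0.29×0.5840 = 0.5317
MRP = 12.8% − 5.6% = 7.20%
E(R_P) = R_f + β_P × MRP = 5.6% + 0.5317 × 7.2% = 9.43%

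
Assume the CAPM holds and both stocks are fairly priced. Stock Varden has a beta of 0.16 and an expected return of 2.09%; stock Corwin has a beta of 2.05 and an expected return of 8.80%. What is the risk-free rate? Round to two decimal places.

1.52%

Both satisfy E(R) = R_f + β·MRP, so the slope of the SML is
MRP = (8.80% − 2.09%) / (2.05 − 0.16) = 6.71% / 1.89 = 3.5503%
R_f = E(R_Varden) − β_Varden·MRP = 2.09% − 0.16 × 3.5503% = 1.5220%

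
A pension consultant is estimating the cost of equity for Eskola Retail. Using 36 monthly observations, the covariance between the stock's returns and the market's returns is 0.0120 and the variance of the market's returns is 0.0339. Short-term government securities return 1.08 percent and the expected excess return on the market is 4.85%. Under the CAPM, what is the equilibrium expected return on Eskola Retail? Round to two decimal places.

2.80%

β = Cov(R_i, R_m) / Var(R_m) = 0.0120 / 0.0339 = 0.3540
E(R) = R_f + β × MRP = 1.08% + 0.3540 × 4.85% = 2.80%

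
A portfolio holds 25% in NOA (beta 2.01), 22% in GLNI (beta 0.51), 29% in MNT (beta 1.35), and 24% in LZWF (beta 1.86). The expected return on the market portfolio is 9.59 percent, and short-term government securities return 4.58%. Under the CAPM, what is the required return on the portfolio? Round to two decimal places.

11.86%

β_P = Σ w_i β_i = 0.25×2.01 + 0.22×0.51 + 0.29×1.35 + 0.24×1.86 = 1.4526
MRP = 9.59% − 4.58% = 5.01%
E(R_P) = R_f + β_P × MRP = 4.58% + 1.4526 × 5.01% = 11.86%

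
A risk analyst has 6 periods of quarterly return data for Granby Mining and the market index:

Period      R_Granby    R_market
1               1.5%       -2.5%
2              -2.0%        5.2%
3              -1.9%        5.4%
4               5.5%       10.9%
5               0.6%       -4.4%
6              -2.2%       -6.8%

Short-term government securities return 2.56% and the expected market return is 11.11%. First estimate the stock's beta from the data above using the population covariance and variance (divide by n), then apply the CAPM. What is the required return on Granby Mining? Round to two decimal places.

Mean R_i = (1.5 − 2.0 − 1.9 + 5.5 + 0.6 − 2.2) / 6 = 0.2500%
Mean R_m = (-2.5 + 5.2 + 5.4 + 10.9 − 4.4 − 6.8) / 6 = 1.3000%
Σ(R_i − R̄_i)(R_m − R̄_m) = 45.9100  ⇒  Cov = 45.9100 / 6 = 7.6517
Σ(R_m − R̄_m)² = 236.7200  ⇒  Var(R_m) = 236.7200 / 6 = 39.4533
β = Cov / Var(R_m) = 7.6517 / 39.4533 = 0.1939
MRP = 11.11% − 2.56% = 8.55%
E(R) = R_f + β × MRP = 2.56% + 0.1939 × 8.55% = 4.22%

4.22%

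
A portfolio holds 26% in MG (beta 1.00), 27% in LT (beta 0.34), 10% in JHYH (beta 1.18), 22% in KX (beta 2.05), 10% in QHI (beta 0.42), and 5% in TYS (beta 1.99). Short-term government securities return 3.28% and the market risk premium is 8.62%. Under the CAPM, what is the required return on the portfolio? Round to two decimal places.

β_P = Σ w_i β_i = 0.26×1.00 + 0.27×0.34 + 0.10×1.18 + 0.22×2.05 + 0.10×0.42 + 0.05×1.99 = 1.0623
E(R_P) = R_f + β_P × MRP = 3.28% + 1.0623 × 8.62% = 12.44%

12.44%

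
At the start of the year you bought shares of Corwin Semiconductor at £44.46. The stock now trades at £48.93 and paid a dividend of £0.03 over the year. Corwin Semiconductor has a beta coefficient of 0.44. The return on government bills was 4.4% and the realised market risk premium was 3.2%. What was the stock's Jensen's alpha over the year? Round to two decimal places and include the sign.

+4.31%

Realised HPR = (P1 + D1 − P0) / P0 = (48.93 + 0.03 − 44.46) / 44.46 = 4.50 / 44.46 = 10.1215%
CAPM required = R_f + β·MRP = 4.4% + 0.44 × 3.2% = 5.8080%
α = realised − required = 10.1215% − 5.8080% = +4.31%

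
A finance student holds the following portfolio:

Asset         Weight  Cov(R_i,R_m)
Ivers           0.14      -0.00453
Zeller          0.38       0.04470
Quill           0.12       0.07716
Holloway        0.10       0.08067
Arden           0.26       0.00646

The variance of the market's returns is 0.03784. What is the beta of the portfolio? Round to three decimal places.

0.934

β_Ivers = -0.00453 / 0.03784 = -0.1197
β_Zeller = 0.04470 / 0.03784 = 1.1813
β_Quill = 0.07716 / 0.03784 = 2.0391
β_Holloway = 0.08067 / 0.03784 = 2.1319
β_Arden = 0.00646 / 0.03784 = 0.1707
β_P = Σ w_i β_i = 0.14×-0.1197 + 0.38×1.1813 + 0.12×2.0391 + 0.10×2.1319 + 0.26×0.1707 = 0.9344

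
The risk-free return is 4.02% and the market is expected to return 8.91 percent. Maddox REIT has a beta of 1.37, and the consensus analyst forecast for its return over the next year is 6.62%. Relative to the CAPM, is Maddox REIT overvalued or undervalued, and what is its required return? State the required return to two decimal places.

Overvalued; required return 10.72%

MRP = 8.91% − 4.02% = 4.89%
Required return = R_f + β·MRP = 4.02% + 1.37 × 4.89% = 10.72%
Forecast 6.62% < required 10.72% → the stock plots below the SML → overvalued.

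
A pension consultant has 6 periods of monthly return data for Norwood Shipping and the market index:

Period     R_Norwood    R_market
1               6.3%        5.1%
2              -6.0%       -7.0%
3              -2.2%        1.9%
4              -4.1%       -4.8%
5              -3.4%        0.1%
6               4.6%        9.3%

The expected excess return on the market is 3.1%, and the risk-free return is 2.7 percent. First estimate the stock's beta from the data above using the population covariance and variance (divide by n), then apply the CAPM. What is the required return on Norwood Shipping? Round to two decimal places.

4.98%

Mean R_i = (6.3 − 6.0 − 2.2 − 4.1 − 3.4 + 4.6) / 6 = -0.8000%
Mean R_m = (5.1 − 7.0 + 1.9 − 4.8 + 0.1 + 9.3) / 6 = 0.7667%
Σ(R_i − R̄_i)(R_m − R̄_m) = 135.7500  ⇒  Cov = 135.7500 / 6 = 22.6250
Σ(R_m − R̄_m)² = 184.6333  ⇒  Var(R_m) = 184.6333 / 6 = 30.7722
β = Cov / Var(R_m) = 22.6250 / 30.7722 = 0.7352
E(R) = R_f + β × MRP = 2.7% + 0.7352 × 3.1% = 4.98%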